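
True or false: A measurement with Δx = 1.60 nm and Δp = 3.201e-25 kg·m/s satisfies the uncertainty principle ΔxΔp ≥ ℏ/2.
Yes, it satisfies the uncertainty principle.

Calculate the product ΔxΔp:
ΔxΔp = (1.600e-09 m) × (3.201e-25 kg·m/s)
ΔxΔp = 5.122e-34 J·s

Compare to the minimum allowed value ℏ/2:
ℏ/2 = 5.273e-35 J·s

Since ΔxΔp = 5.122e-34 J·s ≥ 5.273e-35 J·s = ℏ/2,
the measurement satisfies the uncertainty principle.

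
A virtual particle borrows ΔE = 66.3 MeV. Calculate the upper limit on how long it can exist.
4.964 ys

Using the energy-time uncertainty principle:
ΔEΔt ≥ ℏ/2

For a virtual particle borrowing energy ΔE, the maximum lifetime is:
Δt_max = ℏ/(2ΔE)

Converting energy:
ΔE = 66.3 MeV = 1.062e-11 J

Δt_max = (1.055e-34 J·s) / (2 × 1.062e-11 J)
Δt_max = 4.964e-24 s = 4.964 ys

Virtual particles with higher borrowed energy exist for shorter times.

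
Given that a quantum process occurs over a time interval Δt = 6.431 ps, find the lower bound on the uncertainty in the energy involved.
51.175 μeV

Using the energy-time uncertainty principle:
ΔEΔt ≥ ℏ/2

The minimum uncertainty in energy is:
ΔE_min = ℏ/(2Δt)
ΔE_min = (1.055e-34 J·s) / (2 × 6.431e-12 s)
ΔE_min = 8.199e-24 J = 51.175 μeV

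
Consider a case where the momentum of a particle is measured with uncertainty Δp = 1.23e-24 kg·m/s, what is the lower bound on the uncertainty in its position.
42.869 pm

Using the Heisenberg uncertainty principle:
ΔxΔp ≥ ℏ/2

The minimum uncertainty in position is:
Δx_min = ℏ/(2Δp)
Δx_min = (1.055e-34 J·s) / (2 × 1.230e-24 kg·m/s)
Δx_min = 4.287e-11 m = 42.869 pm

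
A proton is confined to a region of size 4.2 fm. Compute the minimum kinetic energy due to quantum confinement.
294.073 keV

Using the uncertainty principle:

1. Position uncertainty: Δx ≈ 4.200e-15 m
2. Minimum momentum uncertainty: Δp = ℏ/(2Δx) = 1.255e-20 kg·m/s
3. Minimum kinetic energy:
   KE = (Δp)²/(2m) = (1.255e-20)²/(2 × 1.673e-27 kg)
   KE = 4.712e-14 J = 294.073 keV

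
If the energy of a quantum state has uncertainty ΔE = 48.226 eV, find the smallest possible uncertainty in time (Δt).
6.824 as

Using the energy-time uncertainty principle:
ΔEΔt ≥ ℏ/2

The minimum uncertainty in time is:
Δt_min = ℏ/(2ΔE)
Δt_min = (1.055e-34 J·s) / (2 × 7.727e-18 J)
Δt_min = 6.824e-18 s = 6.824 as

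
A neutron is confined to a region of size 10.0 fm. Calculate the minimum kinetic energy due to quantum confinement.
51.803 keV

Using the uncertainty principle:

1. Position uncertainty: Δx ≈ 1.000e-14 m
2. Minimum momentum uncertainty: Δp = ℏ/(2Δx) = 5.273e-21 kg·m/s
3. Minimum kinetic energy:
   KE = (Δp)²/(2m) = (5.273e-21)²/(2 × 1.675e-27 kg)
   KE = 8.300e-15 J = 51.803 keV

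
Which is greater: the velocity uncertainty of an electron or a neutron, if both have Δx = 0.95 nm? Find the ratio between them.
The electron has the larger minimum velocity uncertainty, by a ratio of 1838.7.

For both particles, Δp_min = ℏ/(2Δx) = 5.550e-26 kg·m/s (same for both).

The velocity uncertainty is Δv = Δp/m:
- electron: Δv = 5.550e-26 / 9.109e-31 = 6.093e+04 m/s = 60.930 km/s
- neutron: Δv = 5.550e-26 / 1.675e-27 = 3.314e+01 m/s = 33.138 m/s

Ratio: 6.093e+04 / 3.314e+01 = 1838.7

The lighter particle has larger velocity uncertainty because Δv ∝ 1/m.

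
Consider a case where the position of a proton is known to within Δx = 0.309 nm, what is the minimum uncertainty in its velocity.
102.021 m/s

Using the Heisenberg uncertainty principle and Δp = mΔv:
ΔxΔp ≥ ℏ/2
Δx(mΔv) ≥ ℏ/2

The minimum uncertainty in velocity is:
Δv_min = ℏ/(2mΔx)
Δv_min = (1.055e-34 J·s) / (2 × 1.673e-27 kg × 3.090e-10 m)
Δv_min = 1.020e+02 m/s = 102.021 m/s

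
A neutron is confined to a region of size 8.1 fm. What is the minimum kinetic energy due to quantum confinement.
78.956 keV

Using the uncertainty principle:

1. Position uncertainty: Δx ≈ 8.100e-15 m
2. Minimum momentum uncertainty: Δp = ℏ/(2Δx) = 6.510e-21 kg·m/s
3. Minimum kinetic energy:
   KE = (Δp)²/(2m) = (6.510e-21)²/(2 × 1.675e-27 kg)
   KE = 1.265e-14 J = 78.956 keV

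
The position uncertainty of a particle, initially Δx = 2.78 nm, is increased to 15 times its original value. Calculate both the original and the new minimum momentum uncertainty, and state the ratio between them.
Original Δp_min = 1.897 × 10^-26 kg·m/s; new Δp'_min = 1.264 × 10^-27 kg·m/s; ratio Δp'_min/Δp_min = 1/15.

From the uncertainty principle ΔxΔp ≥ ℏ/2, the minimum momentum uncertainty is Δp_min = ℏ/(2Δx).

Original (Δx = 2.78 nm = 2.780e-09 m):
Δp_min = (1.055e-34 J·s)/(2 × 2.780e-09 m) = 1.897e-26 kg·m/s

When Δx → 15Δx:
Δp'_min = ℏ/(2 × 15Δx) = (1/15) × ℏ/(2Δx) = (1/15) × Δp_min
Δp'_min = 1/15 × 1.897e-26 kg·m/s = 1.264e-27 kg·m/s

Since Δp_min ∝ 1/Δx, when Δx is increased to 15 times its original value, Δp_min decreases to 1/15 of its original value.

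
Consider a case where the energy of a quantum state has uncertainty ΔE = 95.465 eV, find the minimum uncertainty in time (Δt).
3.447 as

Using the energy-time uncertainty principle:
ΔEΔt ≥ ℏ/2

The minimum uncertainty in time is:
Δt_min = ℏ/(2ΔE)
Δt_min = (1.055e-34 J·s) / (2 × 1.530e-17 J)
Δt_min = 3.447e-18 s = 3.447 as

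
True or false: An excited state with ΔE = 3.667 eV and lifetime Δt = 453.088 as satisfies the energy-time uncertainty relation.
Yes, it satisfies the uncertainty relation.

Calculate the product ΔEΔt:
ΔE = 3.667 eV = 5.875e-19 J
ΔEΔt = (5.875e-19 J) × (4.531e-16 s)
ΔEΔt = 2.662e-34 J·s

Compare to the minimum allowed value ℏ/2:
ℏ/2 = 5.273e-35 J·s

Since ΔEΔt = 2.662e-34 J·s ≥ 5.273e-35 J·s = ℏ/2,
this satisfies the uncertainty relation.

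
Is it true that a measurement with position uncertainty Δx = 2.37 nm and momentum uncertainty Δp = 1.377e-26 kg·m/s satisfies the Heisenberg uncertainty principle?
No, it violates the uncertainty principle (impossible measurement).

Calculate the product ΔxΔp:
ΔxΔp = (2.370e-09 m) × (1.377e-26 kg·m/s)
ΔxΔp = 3.263e-35 J·s

Compare to the minimum allowed value ℏ/2:
ℏ/2 = 5.273e-35 J·s

Since ΔxΔp = 3.263e-35 J·s < 5.273e-35 J·s = ℏ/2,
the measurement violates the uncertainty principle.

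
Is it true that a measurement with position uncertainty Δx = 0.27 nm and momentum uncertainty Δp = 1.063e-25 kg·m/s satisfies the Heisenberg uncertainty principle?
No, it violates the uncertainty principle (impossible measurement).

Calculate the product ΔxΔp:
ΔxΔp = (2.700e-10 m) × (1.063e-25 kg·m/s)
ΔxΔp = 2.870e-35 J·s

Compare to the minimum allowed value ℏ/2:
ℏ/2 = 5.273e-35 J·s

Since ΔxΔp = 2.870e-35 J·s < 5.273e-35 J·s = ℏ/2,
the measurement violates the uncertainty principle.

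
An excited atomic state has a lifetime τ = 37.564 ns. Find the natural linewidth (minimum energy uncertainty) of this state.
8.761 neV

Using the energy-time uncertainty principle:
ΔEΔt ≥ ℏ/2

The lifetime τ represents the time uncertainty Δt.
The natural linewidth (minimum energy uncertainty) is:

ΔE = ℏ/(2τ)
ΔE = (1.055e-34 J·s) / (2 × 3.756e-08 s)
ΔE = 1.404e-27 J = 8.761 neV

This natural linewidth limits the precision of spectroscopic measurements.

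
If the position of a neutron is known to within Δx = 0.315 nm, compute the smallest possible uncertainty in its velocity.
99.940 m/s

Using the Heisenberg uncertainty principle and Δp = mΔv:
ΔxΔp ≥ ℏ/2
Δx(mΔv) ≥ ℏ/2

The minimum uncertainty in velocity is:
Δv_min = ℏ/(2mΔx)
Δv_min = (1.055e-34 J·s) / (2 × 1.675e-27 kg × 3.150e-10 m)
Δv_min = 9.994e+01 m/s = 99.940 m/s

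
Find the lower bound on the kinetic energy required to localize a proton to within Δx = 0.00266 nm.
733.147 meV

Localizing a particle requires giving it sufficient momentum uncertainty:

1. From uncertainty principle: Δp ≥ ℏ/(2Δx)
   Δp_min = (1.055e-34 J·s) / (2 × 2.660e-12 m)
   Δp_min = 1.982e-23 kg·m/s

2. This momentum uncertainty corresponds to kinetic energy:
   KE ≈ (Δp)²/(2m) = (1.982e-23)²/(2 × 1.673e-27 kg)
   KE = 1.175e-19 J = 733.147 meV

Tighter localization requires more energy.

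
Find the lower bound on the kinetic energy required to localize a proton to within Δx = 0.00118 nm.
3.726 eV

Localizing a particle requires giving it sufficient momentum uncertainty:

1. From uncertainty principle: Δp ≥ ℏ/(2Δx)
   Δp_min = (1.055e-34 J·s) / (2 × 1.180e-12 m)
   Δp_min = 4.469e-23 kg·m/s

2. This momentum uncertainty corresponds to kinetic energy:
   KE ≈ (Δp)²/(2m) = (4.469e-23)²/(2 × 1.673e-27 kg)
   KE = 5.969e-19 J = 3.726 eV

Tighter localization requires more energy.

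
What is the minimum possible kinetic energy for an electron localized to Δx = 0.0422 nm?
5.349 eV

Localizing a particle requires giving it sufficient momentum uncertainty:

1. From uncertainty principle: Δp ≥ ℏ/(2Δx)
   Δp_min = (1.055e-34 J·s) / (2 × 4.220e-11 m)
   Δp_min = 1.249e-24 kg·m/s

2. This momentum uncertainty corresponds to kinetic energy:
   KE ≈ (Δp)²/(2m) = (1.249e-24)²/(2 × 9.109e-31 kg)
   KE = 8.569e-19 J = 5.349 eV

Tighter localization requires more energy.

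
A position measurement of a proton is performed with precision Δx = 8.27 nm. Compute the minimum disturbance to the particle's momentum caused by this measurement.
6.376 × 10^-27 kg·m/s

The uncertainty principle implies that measuring position disturbs momentum:
ΔxΔp ≥ ℏ/2

When we measure position with precision Δx, we necessarily introduce a momentum uncertainty:
Δp ≥ ℏ/(2Δx)
Δp_min = (1.055e-34 J·s) / (2 × 8.270e-09 m)
Δp_min = 6.376e-27 kg·m/s

The more precisely we measure position, the greater the momentum disturbance.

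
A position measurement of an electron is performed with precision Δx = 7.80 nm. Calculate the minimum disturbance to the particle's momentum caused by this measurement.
6.760 × 10^-27 kg·m/s

The uncertainty principle implies that measuring position disturbs momentum:
ΔxΔp ≥ ℏ/2

When we measure position with precision Δx, we necessarily introduce a momentum uncertainty:
Δp ≥ ℏ/(2Δx)
Δp_min = (1.055e-34 J·s) / (2 × 7.800e-09 m)
Δp_min = 6.760e-27 kg·m/s

The more precisely we measure position, the greater the momentum disturbance.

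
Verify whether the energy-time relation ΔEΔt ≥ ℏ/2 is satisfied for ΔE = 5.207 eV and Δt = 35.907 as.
No, it violates the uncertainty relation.

Calculate the product ΔEΔt:
ΔE = 5.207 eV = 8.343e-19 J
ΔEΔt = (8.343e-19 J) × (3.591e-17 s)
ΔEΔt = 2.996e-35 J·s

Compare to the minimum allowed value ℏ/2:
ℏ/2 = 5.273e-35 J·s

Since ΔEΔt = 2.996e-35 J·s < 5.273e-35 J·s = ℏ/2,
this violates the uncertainty relation.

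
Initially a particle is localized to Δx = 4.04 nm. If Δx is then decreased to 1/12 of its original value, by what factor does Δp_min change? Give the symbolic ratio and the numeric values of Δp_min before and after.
Original Δp_min = 1.305 × 10^-26 kg·m/s; new Δp'_min = 1.566 × 10^-25 kg·m/s; ratio Δp'_min/Δp_min = 12.

From the uncertainty principle ΔxΔp ≥ ℏ/2, the minimum momentum uncertainty is Δp_min = ℏ/(2Δx).

Original (Δx = 4.04 nm = 4.040e-09 m):
Δp_min = (1.055e-34 J·s)/(2 × 4.040e-09 m) = 1.305e-26 kg·m/s

When Δx → (1/12)Δx:
Δp'_min = ℏ/(2 × (1/12)Δx) = 12 × ℏ/(2Δx) = 12 × Δp_min
Δp'_min = 12 × 1.305e-26 kg·m/s = 1.566e-25 kg·m/s

Since Δp_min ∝ 1/Δx, when Δx is decreased to 1/12 of its original value, Δp_min increases to 12 times its original value.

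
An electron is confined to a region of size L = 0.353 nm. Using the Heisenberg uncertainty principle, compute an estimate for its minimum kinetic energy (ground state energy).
76.439 meV

Using the uncertainty principle to estimate ground state energy:

1. The position uncertainty is approximately the confinement size:
   Δx ≈ L = 3.530e-10 m

2. From ΔxΔp ≥ ℏ/2, the minimum momentum uncertainty is:
   Δp ≈ ℏ/(2L) = 1.494e-25 kg·m/s

3. The kinetic energy is approximately:
   KE ≈ (Δp)²/(2m) = (1.494e-25)²/(2 × 9.109e-31 kg)
   KE ≈ 1.225e-20 J = 76.439 meV

This is an order-of-magnitude estimate of the ground state energy.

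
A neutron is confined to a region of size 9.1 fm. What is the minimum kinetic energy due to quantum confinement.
62.557 keV

Using the uncertainty principle:

1. Position uncertainty: Δx ≈ 9.100e-15 m
2. Minimum momentum uncertainty: Δp = ℏ/(2Δx) = 5.794e-21 kg·m/s
3. Minimum kinetic energy:
   KE = (Δp)²/(2m) = (5.794e-21)²/(2 × 1.675e-27 kg)
   KE = 1.002e-14 J = 62.557 keV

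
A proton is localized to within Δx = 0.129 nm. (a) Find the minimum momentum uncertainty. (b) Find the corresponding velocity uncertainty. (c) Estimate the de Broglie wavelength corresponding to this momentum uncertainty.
(a) Δp_min = 4.087 × 10^-25 kg·m/s
(b) Δv_min = 244.376 m/s
(c) λ_dB = 1.621 nm

Step-by-step:

(a) From the uncertainty principle:
Δp_min = ℏ/(2Δx) = (1.055e-34 J·s)/(2 × 1.290e-10 m) = 4.087e-25 kg·m/s

(b) The velocity uncertainty:
Δv = Δp/m = (4.087e-25 kg·m/s)/(1.673e-27 kg) = 2.444e+02 m/s = 244.376 m/s

(c) The de Broglie wavelength for this momentum:
λ = h/p = (6.626e-34 J·s)/(4.087e-25 kg·m/s) = 1.621e-09 m = 1.621 nm

Note: The de Broglie wavelength is comparable to the localization size, as expected from wave-particle duality.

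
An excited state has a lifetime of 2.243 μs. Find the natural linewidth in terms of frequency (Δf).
35.478 kHz

Using the energy-time uncertainty principle and E = hf:
ΔEΔt ≥ ℏ/2
hΔf·Δt ≥ ℏ/2

The minimum frequency uncertainty is:
Δf = ℏ/(2hτ) = 1/(4πτ)
Δf = 1/(4π × 2.243e-06 s)
Δf = 3.548e+04 Hz = 35.478 kHz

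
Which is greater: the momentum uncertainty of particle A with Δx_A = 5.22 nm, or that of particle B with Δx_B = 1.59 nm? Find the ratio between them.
Particle B has the larger minimum momentum uncertainty, by a factor of 3.28.

For each particle, the minimum momentum uncertainty is Δp_min = ℏ/(2Δx):

Particle A: Δp_A = ℏ/(2×5.220e-09 m) = 1.010e-26 kg·m/s
Particle B: Δp_B = ℏ/(2×1.590e-09 m) = 3.316e-26 kg·m/s

Ratio: Δp_B/Δp_A = 3.28

Since Δp_min ∝ 1/Δx, the particle with smaller position uncertainty (B) has larger momentum uncertainty.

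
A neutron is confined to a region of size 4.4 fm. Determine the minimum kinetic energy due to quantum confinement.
267.578 keV

Using the uncertainty principle:

1. Position uncertainty: Δx ≈ 4.400e-15 m
2. Minimum momentum uncertainty: Δp = ℏ/(2Δx) = 1.198e-20 kg·m/s
3. Minimum kinetic energy:
   KE = (Δp)²/(2m) = (1.198e-20)²/(2 × 1.675e-27 kg)
   KE = 4.287e-14 J = 267.578 keV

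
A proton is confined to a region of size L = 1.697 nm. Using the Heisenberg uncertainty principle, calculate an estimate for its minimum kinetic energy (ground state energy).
1.801 μeV

Using the uncertainty principle to estimate ground state energy:

1. The position uncertainty is approximately the confinement size:
   Δx ≈ L = 1.697e-09 m

2. From ΔxΔp ≥ ℏ/2, the minimum momentum uncertainty is:
   Δp ≈ ℏ/(2L) = 3.107e-26 kg·m/s

3. The kinetic energy is approximately:
   KE ≈ (Δp)²/(2m) = (3.107e-26)²/(2 × 1.673e-27 kg)
   KE ≈ 2.886e-25 J = 1.801 μeV

This is an order-of-magnitude estimate of the ground state energy.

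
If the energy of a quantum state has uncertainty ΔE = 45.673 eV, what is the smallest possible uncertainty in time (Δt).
7.206 as

Using the energy-time uncertainty principle:
ΔEΔt ≥ ℏ/2

The minimum uncertainty in time is:
Δt_min = ℏ/(2ΔE)
Δt_min = (1.055e-34 J·s) / (2 × 7.318e-18 J)
Δt_min = 7.206e-18 s = 7.206 as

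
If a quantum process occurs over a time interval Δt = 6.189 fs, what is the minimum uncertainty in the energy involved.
53.176 meV

Using the energy-time uncertainty principle:
ΔEΔt ≥ ℏ/2

The minimum uncertainty in energy is:
ΔE_min = ℏ/(2Δt)
ΔE_min = (1.055e-34 J·s) / (2 × 6.189e-15 s)
ΔE_min = 8.520e-21 J = 53.176 meV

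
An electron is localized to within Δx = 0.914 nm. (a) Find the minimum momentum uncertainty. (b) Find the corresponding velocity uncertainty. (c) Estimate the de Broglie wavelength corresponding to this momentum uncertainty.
(a) Δp_min = 5.769 × 10^-26 kg·m/s
(b) Δv_min = 63.330 km/s
(c) λ_dB = 11.486 nm

Step-by-step:

(a) From the uncertainty principle:
Δp_min = ℏ/(2Δx) = (1.055e-34 J·s)/(2 × 9.140e-10 m) = 5.769e-26 kg·m/s

(b) The velocity uncertainty:
Δv = Δp/m = (5.769e-26 kg·m/s)/(9.109e-31 kg) = 6.333e+04 m/s = 63.330 km/s

(c) The de Broglie wavelength for this momentum:
λ = h/p = (6.626e-34 J·s)/(5.769e-26 kg·m/s) = 1.149e-08 m = 11.486 nm

Note: The de Broglie wavelength is comparable to the localization size, as expected from wave-particle duality.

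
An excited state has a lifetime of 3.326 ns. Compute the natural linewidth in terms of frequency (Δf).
23.926 MHz

Using the energy-time uncertainty principle and E = hf:
ΔEΔt ≥ ℏ/2
hΔf·Δt ≥ ℏ/2

The minimum frequency uncertainty is:
Δf = ℏ/(2hτ) = 1/(4πτ)
Δf = 1/(4π × 3.326e-09 s)
Δf = 2.393e+07 Hz = 23.926 MHz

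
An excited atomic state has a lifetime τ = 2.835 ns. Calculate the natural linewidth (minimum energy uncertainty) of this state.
116.087 neV

Using the energy-time uncertainty principle:
ΔEΔt ≥ ℏ/2

The lifetime τ represents the time uncertainty Δt.
The natural linewidth (minimum energy uncertainty) is:

ΔE = ℏ/(2τ)
ΔE = (1.055e-34 J·s) / (2 × 2.835e-09 s)
ΔE = 1.860e-26 J = 116.087 neV

This natural linewidth limits the precision of spectroscopic measurements.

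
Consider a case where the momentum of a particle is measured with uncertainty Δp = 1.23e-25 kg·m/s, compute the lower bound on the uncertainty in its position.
428.688 pm

Using the Heisenberg uncertainty principle:
ΔxΔp ≥ ℏ/2

The minimum uncertainty in position is:
Δx_min = ℏ/(2Δp)
Δx_min = (1.055e-34 J·s) / (2 × 1.230e-25 kg·m/s)
Δx_min = 4.287e-10 m = 428.688 pm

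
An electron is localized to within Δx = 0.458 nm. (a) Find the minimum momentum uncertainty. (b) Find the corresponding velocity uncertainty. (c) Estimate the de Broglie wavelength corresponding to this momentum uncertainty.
(a) Δp_min = 1.151 × 10^-25 kg·m/s
(b) Δv_min = 126.384 km/s
(c) λ_dB = 5.755 nm

Step-by-step:

(a) From the uncertainty principle:
Δp_min = ℏ/(2Δx) = (1.055e-34 J·s)/(2 × 4.580e-10 m) = 1.151e-25 kg·m/s

(b) The velocity uncertainty:
Δv = Δp/m = (1.151e-25 kg·m/s)/(9.109e-31 kg) = 1.264e+05 m/s = 126.384 km/s

(c) The de Broglie wavelength for this momentum:
λ = h/p = (6.626e-34 J·s)/(1.151e-25 kg·m/s) = 5.755e-09 m = 5.755 nm

Note: The de Broglie wavelength is comparable to the localization size, as expected from wave-particle duality.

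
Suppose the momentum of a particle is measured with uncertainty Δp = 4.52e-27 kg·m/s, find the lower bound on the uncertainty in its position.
11.666 nm

Using the Heisenberg uncertainty principle:
ΔxΔp ≥ ℏ/2

The minimum uncertainty in position is:
Δx_min = ℏ/(2Δp)
Δx_min = (1.055e-34 J·s) / (2 × 4.520e-27 kg·m/s)
Δx_min = 1.167e-08 m = 11.666 nm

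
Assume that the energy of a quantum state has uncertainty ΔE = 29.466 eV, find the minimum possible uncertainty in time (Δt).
11.169 as

Using the energy-time uncertainty principle:
ΔEΔt ≥ ℏ/2

The minimum uncertainty in time is:
Δt_min = ℏ/(2ΔE)
Δt_min = (1.055e-34 J·s) / (2 × 4.721e-18 J)
Δt_min = 1.117e-17 s = 11.169 as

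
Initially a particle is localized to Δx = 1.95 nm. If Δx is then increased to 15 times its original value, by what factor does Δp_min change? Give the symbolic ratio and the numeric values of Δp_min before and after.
Original Δp_min = 2.704 × 10^-26 kg·m/s; new Δp'_min = 1.803 × 10^-27 kg·m/s; ratio Δp'_min/Δp_min = 1/15.

From the uncertainty principle ΔxΔp ≥ ℏ/2, the minimum momentum uncertainty is Δp_min = ℏ/(2Δx).

Original (Δx = 1.95 nm = 1.950e-09 m):
Δp_min = (1.055e-34 J·s)/(2 × 1.950e-09 m) = 2.704e-26 kg·m/s

When Δx → 15Δx:
Δp'_min = ℏ/(2 × 15Δx) = (1/15) × ℏ/(2Δx) = (1/15) × Δp_min
Δp'_min = 1/15 × 2.704e-26 kg·m/s = 1.803e-27 kg·m/s

Since Δp_min ∝ 1/Δx, when Δx is increased to 15 times its original value, Δp_min decreases to 1/15 of its original value.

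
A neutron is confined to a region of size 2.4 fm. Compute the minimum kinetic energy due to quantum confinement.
899.360 keV

Using the uncertainty principle:

1. Position uncertainty: Δx ≈ 2.400e-15 m
2. Minimum momentum uncertainty: Δp = ℏ/(2Δx) = 2.197e-20 kg·m/s
3. Minimum kinetic energy:
   KE = (Δp)²/(2m) = (2.197e-20)²/(2 × 1.675e-27 kg)
   KE = 1.441e-13 J = 899.360 keV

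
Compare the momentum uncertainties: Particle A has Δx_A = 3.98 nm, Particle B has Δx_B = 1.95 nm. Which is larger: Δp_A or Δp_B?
Particle B has the larger minimum momentum uncertainty, by a factor of 2.04.

For each particle, the minimum momentum uncertainty is Δp_min = ℏ/(2Δx):

Particle A: Δp_A = ℏ/(2×3.980e-09 m) = 1.325e-26 kg·m/s
Particle B: Δp_B = ℏ/(2×1.950e-09 m) = 2.704e-26 kg·m/s

Ratio: Δp_B/Δp_A = 2.04

Since Δp_min ∝ 1/Δx, the particle with smaller position uncertainty (B) has larger momentum uncertainty.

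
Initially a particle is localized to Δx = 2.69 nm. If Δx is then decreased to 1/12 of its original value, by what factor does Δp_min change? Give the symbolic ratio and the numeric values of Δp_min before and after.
Original Δp_min = 1.960 × 10^-26 kg·m/s; new Δp'_min = 2.352 × 10^-25 kg·m/s; ratio Δp'_min/Δp_min = 12.

From the uncertainty principle ΔxΔp ≥ ℏ/2, the minimum momentum uncertainty is Δp_min = ℏ/(2Δx).

Original (Δx = 2.69 nm = 2.690e-09 m):
Δp_min = (1.055e-34 J·s)/(2 × 2.690e-09 m) = 1.960e-26 kg·m/s

When Δx → (1/12)Δx:
Δp'_min = ℏ/(2 × (1/12)Δx) = 12 × ℏ/(2Δx) = 12 × Δp_min
Δp'_min = 12 × 1.960e-26 kg·m/s = 2.352e-25 kg·m/s

Since Δp_min ∝ 1/Δx, when Δx is decreased to 1/12 of its original value, Δp_min increases to 12 times its original value.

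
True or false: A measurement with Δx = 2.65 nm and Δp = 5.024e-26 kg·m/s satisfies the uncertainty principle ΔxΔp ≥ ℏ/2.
Yes, it satisfies the uncertainty principle.

Calculate the product ΔxΔp:
ΔxΔp = (2.650e-09 m) × (5.024e-26 kg·m/s)
ΔxΔp = 1.331e-34 J·s

Compare to the minimum allowed value ℏ/2:
ℏ/2 = 5.273e-35 J·s

Since ΔxΔp = 1.331e-34 J·s ≥ 5.273e-35 J·s = ℏ/2,
the measurement satisfies the uncertainty principle.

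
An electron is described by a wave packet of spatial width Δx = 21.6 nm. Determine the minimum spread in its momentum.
2.441 × 10^-27 kg·m/s

For a wave packet, the spatial width Δx and momentum spread Δp are related by the uncertainty principle:
ΔxΔp ≥ ℏ/2

The minimum momentum spread is:
Δp_min = ℏ/(2Δx)
Δp_min = (1.055e-34 J·s) / (2 × 2.160e-08 m)
Δp_min = 2.441e-27 kg·m/s

A wave packet cannot have both a well-defined position and well-defined momentum.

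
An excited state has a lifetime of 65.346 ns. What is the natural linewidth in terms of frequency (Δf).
1.218 MHz

Using the energy-time uncertainty principle and E = hf:
ΔEΔt ≥ ℏ/2
hΔf·Δt ≥ ℏ/2

The minimum frequency uncertainty is:
Δf = ℏ/(2hτ) = 1/(4πτ)
Δf = 1/(4π × 6.535e-08 s)
Δf = 1.218e+06 Hz = 1.218 MHz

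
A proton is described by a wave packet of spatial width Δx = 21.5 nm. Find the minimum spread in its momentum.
2.452 × 10^-27 kg·m/s

For a wave packet, the spatial width Δx and momentum spread Δp are related by the uncertainty principle:
ΔxΔp ≥ ℏ/2

The minimum momentum spread is:
Δp_min = ℏ/(2Δx)
Δp_min = (1.055e-34 J·s) / (2 × 2.150e-08 m)
Δp_min = 2.452e-27 kg·m/s

A wave packet cannot have both a well-defined position and well-defined momentum.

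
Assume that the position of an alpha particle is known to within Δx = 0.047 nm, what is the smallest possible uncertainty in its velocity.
168.840 m/s

Using the Heisenberg uncertainty principle and Δp = mΔv:
ΔxΔp ≥ ℏ/2
Δx(mΔv) ≥ ℏ/2

The minimum uncertainty in velocity is:
Δv_min = ℏ/(2mΔx)
Δv_min = (1.055e-34 J·s) / (2 × 6.645e-27 kg × 4.700e-11 m)
Δv_min = 1.688e+02 m/s = 168.840 m/s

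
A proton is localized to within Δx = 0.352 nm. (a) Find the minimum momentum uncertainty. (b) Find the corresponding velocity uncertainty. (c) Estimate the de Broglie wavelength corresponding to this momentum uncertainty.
(a) Δp_min = 1.498 × 10^-25 kg·m/s
(b) Δv_min = 89.558 m/s
(c) λ_dB = 4.423 nm

Step-by-step:

(a) From the uncertainty principle:
Δp_min = ℏ/(2Δx) = (1.055e-34 J·s)/(2 × 3.520e-10 m) = 1.498e-25 kg·m/s

(b) The velocity uncertainty:
Δv = Δp/m = (1.498e-25 kg·m/s)/(1.673e-27 kg) = 8.956e+01 m/s = 89.558 m/s

(c) The de Broglie wavelength for this momentum:
λ = h/p = (6.626e-34 J·s)/(1.498e-25 kg·m/s) = 4.423e-09 m = 4.423 nm

Note: The de Broglie wavelength is comparable to the localization size, as expected from wave-particle duality.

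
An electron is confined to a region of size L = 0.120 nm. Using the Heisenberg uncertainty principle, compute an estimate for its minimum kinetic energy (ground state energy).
661.455 meV

Using the uncertainty principle to estimate ground state energy:

1. The position uncertainty is approximately the confinement size:
   Δx ≈ L = 1.200e-10 m

2. From ΔxΔp ≥ ℏ/2, the minimum momentum uncertainty is:
   Δp ≈ ℏ/(2L) = 4.394e-25 kg·m/s

3. The kinetic energy is approximately:
   KE ≈ (Δp)²/(2m) = (4.394e-25)²/(2 × 9.109e-31 kg)
   KE ≈ 1.060e-19 J = 661.455 meV

This is an order-of-magnitude estimate of the ground state energy.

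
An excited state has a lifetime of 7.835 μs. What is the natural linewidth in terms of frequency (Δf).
10.157 kHz

Using the energy-time uncertainty principle and E = hf:
ΔEΔt ≥ ℏ/2
hΔf·Δt ≥ ℏ/2

The minimum frequency uncertainty is:
Δf = ℏ/(2hτ) = 1/(4πτ)
Δf = 1/(4π × 7.835e-06 s)
Δf = 1.016e+04 Hz = 10.157 kHz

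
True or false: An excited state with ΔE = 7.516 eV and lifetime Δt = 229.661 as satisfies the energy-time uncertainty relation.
Yes, it satisfies the uncertainty relation.

Calculate the product ΔEΔt:
ΔE = 7.516 eV = 1.204e-18 J
ΔEΔt = (1.204e-18 J) × (2.297e-16 s)
ΔEΔt = 2.766e-34 J·s

Compare to the minimum allowed value ℏ/2:
ℏ/2 = 5.273e-35 J·s

Since ΔEΔt = 2.766e-34 J·s ≥ 5.273e-35 J·s = ℏ/2,
this satisfies the uncertainty relation.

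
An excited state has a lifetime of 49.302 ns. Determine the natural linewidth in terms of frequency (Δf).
1.614 MHz

Using the energy-time uncertainty principle and E = hf:
ΔEΔt ≥ ℏ/2
hΔf·Δt ≥ ℏ/2

The minimum frequency uncertainty is:
Δf = ℏ/(2hτ) = 1/(4πτ)
Δf = 1/(4π × 4.930e-08 s)
Δf = 1.614e+06 Hz = 1.614 MHz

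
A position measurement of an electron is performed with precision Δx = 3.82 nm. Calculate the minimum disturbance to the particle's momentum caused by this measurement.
1.380 × 10^-26 kg·m/s

The uncertainty principle implies that measuring position disturbs momentum:
ΔxΔp ≥ ℏ/2

When we measure position with precision Δx, we necessarily introduce a momentum uncertainty:
Δp ≥ ℏ/(2Δx)
Δp_min = (1.055e-34 J·s) / (2 × 3.820e-09 m)
Δp_min = 1.380e-26 kg·m/s

The more precisely we measure position, the greater the momentum disturbance.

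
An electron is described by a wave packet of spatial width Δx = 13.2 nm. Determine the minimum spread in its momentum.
3.995 × 10^-27 kg·m/s

For a wave packet, the spatial width Δx and momentum spread Δp are related by the uncertainty principle:
ΔxΔp ≥ ℏ/2

The minimum momentum spread is:
Δp_min = ℏ/(2Δx)
Δp_min = (1.055e-34 J·s) / (2 × 1.320e-08 m)
Δp_min = 3.995e-27 kg·m/s

A wave packet cannot have both a well-defined position and well-defined momentum.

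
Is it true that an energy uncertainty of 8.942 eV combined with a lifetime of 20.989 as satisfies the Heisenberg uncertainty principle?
No, it violates the uncertainty relation.

Calculate the product ΔEΔt:
ΔE = 8.942 eV = 1.433e-18 J
ΔEΔt = (1.433e-18 J) × (2.099e-17 s)
ΔEΔt = 3.007e-35 J·s

Compare to the minimum allowed value ℏ/2:
ℏ/2 = 5.273e-35 J·s

Since ΔEΔt = 3.007e-35 J·s < 5.273e-35 J·s = ℏ/2,
this violates the uncertainty relation.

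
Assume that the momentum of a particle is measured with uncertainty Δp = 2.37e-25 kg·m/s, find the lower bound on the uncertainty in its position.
222.484 pm

Using the Heisenberg uncertainty principle:
ΔxΔp ≥ ℏ/2

The minimum uncertainty in position is:
Δx_min = ℏ/(2Δp)
Δx_min = (1.055e-34 J·s) / (2 × 2.370e-25 kg·m/s)
Δx_min = 2.225e-10 m = 222.484 pm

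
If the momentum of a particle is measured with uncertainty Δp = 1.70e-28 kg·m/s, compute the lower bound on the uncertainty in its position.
310.168 nm

Using the Heisenberg uncertainty principle:
ΔxΔp ≥ ℏ/2

The minimum uncertainty in position is:
Δx_min = ℏ/(2Δp)
Δx_min = (1.055e-34 J·s) / (2 × 1.700e-28 kg·m/s)
Δx_min = 3.102e-07 m = 310.168 nm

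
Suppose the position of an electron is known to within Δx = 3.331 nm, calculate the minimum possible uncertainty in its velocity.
17.377 km/s

Using the Heisenberg uncertainty principle and Δp = mΔv:
ΔxΔp ≥ ℏ/2
Δx(mΔv) ≥ ℏ/2

The minimum uncertainty in velocity is:
Δv_min = ℏ/(2mΔx)
Δv_min = (1.055e-34 J·s) / (2 × 9.109e-31 kg × 3.331e-09 m)
Δv_min = 1.738e+04 m/s = 17.377 km/s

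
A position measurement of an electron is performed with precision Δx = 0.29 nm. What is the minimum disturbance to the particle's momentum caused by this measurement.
1.818 × 10^-25 kg·m/s

The uncertainty principle implies that measuring position disturbs momentum:
ΔxΔp ≥ ℏ/2

When we measure position with precision Δx, we necessarily introduce a momentum uncertainty:
Δp ≥ ℏ/(2Δx)
Δp_min = (1.055e-34 J·s) / (2 × 2.900e-10 m)
Δp_min = 1.818e-25 kg·m/s

The more precisely we measure position, the greater the momentum disturbance.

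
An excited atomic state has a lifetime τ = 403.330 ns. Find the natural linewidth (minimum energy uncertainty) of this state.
815.972 peV

Using the energy-time uncertainty principle:
ΔEΔt ≥ ℏ/2

The lifetime τ represents the time uncertainty Δt.
The natural linewidth (minimum energy uncertainty) is:

ΔE = ℏ/(2τ)
ΔE = (1.055e-34 J·s) / (2 × 4.033e-07 s)
ΔE = 1.307e-28 J = 815.972 peV

This natural linewidth limits the precision of spectroscopic measurements.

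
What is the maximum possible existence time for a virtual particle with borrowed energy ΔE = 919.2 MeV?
3.580 × 10^-25 s

Using the energy-time uncertainty principle:
ΔEΔt ≥ ℏ/2

For a virtual particle borrowing energy ΔE, the maximum lifetime is:
Δt_max = ℏ/(2ΔE)

Converting energy:
ΔE = 919.2 MeV = 1.473e-10 J

Δt_max = (1.055e-34 J·s) / (2 × 1.473e-10 J)
Δt_max = 3.580e-25 s = 3.580 × 10^-25 s

Virtual particles with higher borrowed energy exist for shorter times.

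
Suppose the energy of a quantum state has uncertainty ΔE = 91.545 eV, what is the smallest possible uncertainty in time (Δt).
3.595 as

Using the energy-time uncertainty principle:
ΔEΔt ≥ ℏ/2

The minimum uncertainty in time is:
Δt_min = ℏ/(2ΔE)
Δt_min = (1.055e-34 J·s) / (2 × 1.467e-17 J)
Δt_min = 3.595e-18 s = 3.595 as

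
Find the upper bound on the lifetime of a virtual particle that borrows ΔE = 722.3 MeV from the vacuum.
4.556 × 10^-25 s

Using the energy-time uncertainty principle:
ΔEΔt ≥ ℏ/2

For a virtual particle borrowing energy ΔE, the maximum lifetime is:
Δt_max = ℏ/(2ΔE)

Converting energy:
ΔE = 722.3 MeV = 1.157e-10 J

Δt_max = (1.055e-34 J·s) / (2 × 1.157e-10 J)
Δt_max = 4.556e-25 s = 4.556 × 10^-25 s

Virtual particles with higher borrowed energy exist for shorter times.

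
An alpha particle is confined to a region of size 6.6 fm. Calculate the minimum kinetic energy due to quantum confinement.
29.977 keV

Using the uncertainty principle:

1. Position uncertainty: Δx ≈ 6.600e-15 m
2. Minimum momentum uncertainty: Δp = ℏ/(2Δx) = 7.989e-21 kg·m/s
3. Minimum kinetic energy:
   KE = (Δp)²/(2m) = (7.989e-21)²/(2 × 6.645e-27 kg)
   KE = 4.803e-15 J = 29.977 keV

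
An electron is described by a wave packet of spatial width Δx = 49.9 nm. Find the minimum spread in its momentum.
1.057 × 10^-27 kg·m/s

For a wave packet, the spatial width Δx and momentum spread Δp are related by the uncertainty principle:
ΔxΔp ≥ ℏ/2

The minimum momentum spread is:
Δp_min = ℏ/(2Δx)
Δp_min = (1.055e-34 J·s) / (2 × 4.990e-08 m)
Δp_min = 1.057e-27 kg·m/s

A wave packet cannot have both a well-defined position and well-defined momentum.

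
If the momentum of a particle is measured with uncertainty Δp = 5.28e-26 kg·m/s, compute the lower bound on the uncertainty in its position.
998.648 pm

Using the Heisenberg uncertainty principle:
ΔxΔp ≥ ℏ/2

The minimum uncertainty in position is:
Δx_min = ℏ/(2Δp)
Δx_min = (1.055e-34 J·s) / (2 × 5.280e-26 kg·m/s)
Δx_min = 9.986e-10 m = 998.648 pm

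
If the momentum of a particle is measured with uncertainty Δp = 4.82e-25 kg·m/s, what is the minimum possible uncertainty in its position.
109.395 pm

Using the Heisenberg uncertainty principle:
ΔxΔp ≥ ℏ/2

The minimum uncertainty in position is:
Δx_min = ℏ/(2Δp)
Δx_min = (1.055e-34 J·s) / (2 × 4.820e-25 kg·m/s)
Δx_min = 1.094e-10 m = 109.395 pm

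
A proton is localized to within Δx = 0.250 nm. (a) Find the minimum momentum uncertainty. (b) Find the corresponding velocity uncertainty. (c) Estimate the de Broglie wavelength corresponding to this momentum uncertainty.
(a) Δp_min = 2.109 × 10^-25 kg·m/s
(b) Δv_min = 126.098 m/s
(c) λ_dB = 3.142 nm

Step-by-step:

(a) From the uncertainty principle:
Δp_min = ℏ/(2Δx) = (1.055e-34 J·s)/(2 × 2.500e-10 m) = 2.109e-25 kg·m/s

(b) The velocity uncertainty:
Δv = Δp/m = (2.109e-25 kg·m/s)/(1.673e-27 kg) = 1.261e+02 m/s = 126.098 m/s

(c) The de Broglie wavelength for this momentum:
λ = h/p = (6.626e-34 J·s)/(2.109e-25 kg·m/s) = 3.142e-09 m = 3.142 nm

Note: The de Broglie wavelength is comparable to the localization size, as expected from wave-particle duality.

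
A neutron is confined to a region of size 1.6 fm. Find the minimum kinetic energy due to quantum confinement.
2.024 MeV

Using the uncertainty principle:

1. Position uncertainty: Δx ≈ 1.600e-15 m
2. Minimum momentum uncertainty: Δp = ℏ/(2Δx) = 3.296e-20 kg·m/s
3. Minimum kinetic energy:
   KE = (Δp)²/(2m) = (3.296e-20)²/(2 × 1.675e-27 kg)
   KE = 3.242e-13 J = 2.024 MeV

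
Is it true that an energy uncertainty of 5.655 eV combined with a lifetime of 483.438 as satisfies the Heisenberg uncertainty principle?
Yes, it satisfies the uncertainty relation.

Calculate the product ΔEΔt:
ΔE = 5.655 eV = 9.060e-19 J
ΔEΔt = (9.060e-19 J) × (4.834e-16 s)
ΔEΔt = 4.380e-34 J·s

Compare to the minimum allowed value ℏ/2:
ℏ/2 = 5.273e-35 J·s

Since ΔEΔt = 4.380e-34 J·s ≥ 5.273e-35 J·s = ℏ/2,
this satisfies the uncertainty relation.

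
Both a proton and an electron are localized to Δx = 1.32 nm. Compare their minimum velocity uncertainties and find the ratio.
The electron has the larger minimum velocity uncertainty, by a ratio of 1836.2.

For both particles, Δp_min = ℏ/(2Δx) = 3.995e-26 kg·m/s (same for both).

The velocity uncertainty is Δv = Δp/m:
- proton: Δv = 3.995e-26 / 1.673e-27 = 2.388e+01 m/s = 23.882 m/s
- electron: Δv = 3.995e-26 / 9.109e-31 = 4.385e+04 m/s = 43.851 km/s

Ratio: 4.385e+04 / 2.388e+01 = 1836.2

The lighter particle has larger velocity uncertainty because Δv ∝ 1/m.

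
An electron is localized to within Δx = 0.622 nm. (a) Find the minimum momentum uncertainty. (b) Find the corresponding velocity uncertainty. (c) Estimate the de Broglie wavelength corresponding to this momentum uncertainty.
(a) Δp_min = 8.477 × 10^-26 kg·m/s
(b) Δv_min = 93.061 km/s
(c) λ_dB = 7.816 nm

Step-by-step:

(a) From the uncertainty principle:
Δp_min = ℏ/(2Δx) = (1.055e-34 J·s)/(2 × 6.220e-10 m) = 8.477e-26 kg·m/s

(b) The velocity uncertainty:
Δv = Δp/m = (8.477e-26 kg·m/s)/(9.109e-31 kg) = 9.306e+04 m/s = 93.061 km/s

(c) The de Broglie wavelength for this momentum:
λ = h/p = (6.626e-34 J·s)/(8.477e-26 kg·m/s) = 7.816e-09 m = 7.816 nm

Note: The de Broglie wavelength is comparable to the localization size, as expected from wave-particle duality.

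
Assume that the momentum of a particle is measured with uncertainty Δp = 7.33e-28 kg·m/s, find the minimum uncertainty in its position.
71.935 nm

Using the Heisenberg uncertainty principle:
ΔxΔp ≥ ℏ/2

The minimum uncertainty in position is:
Δx_min = ℏ/(2Δp)
Δx_min = (1.055e-34 J·s) / (2 × 7.330e-28 kg·m/s)
Δx_min = 7.194e-08 m = 71.935 nm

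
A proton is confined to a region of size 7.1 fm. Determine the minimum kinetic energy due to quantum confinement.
102.905 keV

Using the uncertainty principle:

1. Position uncertainty: Δx ≈ 7.100e-15 m
2. Minimum momentum uncertainty: Δp = ℏ/(2Δx) = 7.427e-21 kg·m/s
3. Minimum kinetic energy:
   KE = (Δp)²/(2m) = (7.427e-21)²/(2 × 1.673e-27 kg)
   KE = 1.649e-14 J = 102.905 keV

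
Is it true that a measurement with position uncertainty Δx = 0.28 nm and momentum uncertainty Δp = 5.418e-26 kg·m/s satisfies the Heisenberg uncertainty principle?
No, it violates the uncertainty principle (impossible measurement).

Calculate the product ΔxΔp:
ΔxΔp = (2.800e-10 m) × (5.418e-26 kg·m/s)
ΔxΔp = 1.517e-35 J·s

Compare to the minimum allowed value ℏ/2:
ℏ/2 = 5.273e-35 J·s

Since ΔxΔp = 1.517e-35 J·s < 5.273e-35 J·s = ℏ/2,
the measurement violates the uncertainty principle.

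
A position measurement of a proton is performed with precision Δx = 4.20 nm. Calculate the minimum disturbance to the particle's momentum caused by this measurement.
1.255 × 10^-26 kg·m/s

The uncertainty principle implies that measuring position disturbs momentum:
ΔxΔp ≥ ℏ/2

When we measure position with precision Δx, we necessarily introduce a momentum uncertainty:
Δp ≥ ℏ/(2Δx)
Δp_min = (1.055e-34 J·s) / (2 × 4.200e-09 m)
Δp_min = 1.255e-26 kg·m/s

The more precisely we measure position, the greater the momentum disturbance.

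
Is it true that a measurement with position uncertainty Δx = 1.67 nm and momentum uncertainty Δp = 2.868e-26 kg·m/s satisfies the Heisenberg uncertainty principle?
No, it violates the uncertainty principle (impossible measurement).

Calculate the product ΔxΔp:
ΔxΔp = (1.670e-09 m) × (2.868e-26 kg·m/s)
ΔxΔp = 4.790e-35 J·s

Compare to the minimum allowed value ℏ/2:
ℏ/2 = 5.273e-35 J·s

Since ΔxΔp = 4.790e-35 J·s < 5.273e-35 J·s = ℏ/2,
the measurement violates the uncertainty principle.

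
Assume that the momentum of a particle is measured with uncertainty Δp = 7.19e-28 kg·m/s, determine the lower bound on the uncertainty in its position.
73.336 nm

Using the Heisenberg uncertainty principle:
ΔxΔp ≥ ℏ/2

The minimum uncertainty in position is:
Δx_min = ℏ/(2Δp)
Δx_min = (1.055e-34 J·s) / (2 × 7.190e-28 kg·m/s)
Δx_min = 7.334e-08 m = 73.336 nm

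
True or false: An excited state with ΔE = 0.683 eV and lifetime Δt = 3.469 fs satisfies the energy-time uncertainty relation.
Yes, it satisfies the uncertainty relation.

Calculate the product ΔEΔt:
ΔE = 0.683 eV = 1.094e-19 J
ΔEΔt = (1.094e-19 J) × (3.469e-15 s)
ΔEΔt = 3.796e-34 J·s

Compare to the minimum allowed value ℏ/2:
ℏ/2 = 5.273e-35 J·s

Since ΔEΔt = 3.796e-34 J·s ≥ 5.273e-35 J·s = ℏ/2,
this satisfies the uncertainty relation.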